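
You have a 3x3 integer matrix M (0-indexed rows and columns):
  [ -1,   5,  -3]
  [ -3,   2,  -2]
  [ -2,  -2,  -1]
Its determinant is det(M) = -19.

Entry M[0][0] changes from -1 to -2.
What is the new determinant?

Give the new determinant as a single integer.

det is linear in row 0: changing M[0][0] by delta changes det by delta * cofactor(0,0).
Cofactor C_00 = (-1)^(0+0) * minor(0,0) = -6
Entry delta = -2 - -1 = -1
Det delta = -1 * -6 = 6
New det = -19 + 6 = -13

Answer: -13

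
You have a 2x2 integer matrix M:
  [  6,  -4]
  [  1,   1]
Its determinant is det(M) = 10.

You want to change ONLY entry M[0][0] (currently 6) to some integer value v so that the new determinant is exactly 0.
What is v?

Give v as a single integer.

det is linear in entry M[0][0]: det = old_det + (v - 6) * C_00
Cofactor C_00 = 1
Want det = 0: 10 + (v - 6) * 1 = 0
  (v - 6) = -10 / 1 = -10
  v = 6 + (-10) = -4

Answer: -4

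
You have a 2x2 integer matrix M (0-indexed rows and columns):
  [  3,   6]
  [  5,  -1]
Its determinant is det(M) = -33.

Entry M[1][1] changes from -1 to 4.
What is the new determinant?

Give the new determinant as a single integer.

det is linear in row 1: changing M[1][1] by delta changes det by delta * cofactor(1,1).
Cofactor C_11 = (-1)^(1+1) * minor(1,1) = 3
Entry delta = 4 - -1 = 5
Det delta = 5 * 3 = 15
New det = -33 + 15 = -18

Answer: -18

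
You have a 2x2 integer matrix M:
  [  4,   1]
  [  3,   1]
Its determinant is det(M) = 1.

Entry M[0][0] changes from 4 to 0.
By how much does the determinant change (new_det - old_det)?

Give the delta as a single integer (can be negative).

Cofactor C_00 = 1
Entry delta = 0 - 4 = -4
Det delta = entry_delta * cofactor = -4 * 1 = -4

Answer: -4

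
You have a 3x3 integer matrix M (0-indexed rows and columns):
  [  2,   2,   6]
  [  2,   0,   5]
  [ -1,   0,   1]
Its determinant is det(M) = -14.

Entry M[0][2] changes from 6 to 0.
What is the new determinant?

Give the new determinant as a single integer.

Answer: -14

Derivation:
det is linear in row 0: changing M[0][2] by delta changes det by delta * cofactor(0,2).
Cofactor C_02 = (-1)^(0+2) * minor(0,2) = 0
Entry delta = 0 - 6 = -6
Det delta = -6 * 0 = 0
New det = -14 + 0 = -14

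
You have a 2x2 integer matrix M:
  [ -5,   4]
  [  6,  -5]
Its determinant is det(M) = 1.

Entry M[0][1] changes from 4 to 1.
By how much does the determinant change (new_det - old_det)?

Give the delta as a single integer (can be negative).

Cofactor C_01 = -6
Entry delta = 1 - 4 = -3
Det delta = entry_delta * cofactor = -3 * -6 = 18

Answer: 18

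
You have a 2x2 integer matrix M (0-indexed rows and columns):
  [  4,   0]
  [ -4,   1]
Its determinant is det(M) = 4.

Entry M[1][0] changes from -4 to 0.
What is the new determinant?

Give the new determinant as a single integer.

Answer: 4

Derivation:
det is linear in row 1: changing M[1][0] by delta changes det by delta * cofactor(1,0).
Cofactor C_10 = (-1)^(1+0) * minor(1,0) = 0
Entry delta = 0 - -4 = 4
Det delta = 4 * 0 = 0
New det = 4 + 0 = 4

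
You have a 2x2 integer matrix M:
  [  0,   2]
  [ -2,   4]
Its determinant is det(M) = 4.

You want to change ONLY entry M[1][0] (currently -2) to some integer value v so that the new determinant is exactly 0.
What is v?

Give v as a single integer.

Answer: 0

Derivation:
det is linear in entry M[1][0]: det = old_det + (v - -2) * C_10
Cofactor C_10 = -2
Want det = 0: 4 + (v - -2) * -2 = 0
  (v - -2) = -4 / -2 = 2
  v = -2 + (2) = 0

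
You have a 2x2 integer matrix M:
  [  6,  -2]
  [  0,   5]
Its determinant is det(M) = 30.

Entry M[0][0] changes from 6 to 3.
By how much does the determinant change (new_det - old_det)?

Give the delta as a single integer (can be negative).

Answer: -15

Derivation:
Cofactor C_00 = 5
Entry delta = 3 - 6 = -3
Det delta = entry_delta * cofactor = -3 * 5 = -15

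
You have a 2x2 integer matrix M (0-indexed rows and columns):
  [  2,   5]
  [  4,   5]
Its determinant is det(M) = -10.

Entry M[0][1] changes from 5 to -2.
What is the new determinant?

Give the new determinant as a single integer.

Answer: 18

Derivation:
det is linear in row 0: changing M[0][1] by delta changes det by delta * cofactor(0,1).
Cofactor C_01 = (-1)^(0+1) * minor(0,1) = -4
Entry delta = -2 - 5 = -7
Det delta = -7 * -4 = 28
New det = -10 + 28 = 18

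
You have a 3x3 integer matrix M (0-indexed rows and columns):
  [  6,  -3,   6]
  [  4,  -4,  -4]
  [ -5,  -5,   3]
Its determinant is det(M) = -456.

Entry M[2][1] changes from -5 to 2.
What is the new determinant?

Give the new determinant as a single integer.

Answer: -120

Derivation:
det is linear in row 2: changing M[2][1] by delta changes det by delta * cofactor(2,1).
Cofactor C_21 = (-1)^(2+1) * minor(2,1) = 48
Entry delta = 2 - -5 = 7
Det delta = 7 * 48 = 336
New det = -456 + 336 = -120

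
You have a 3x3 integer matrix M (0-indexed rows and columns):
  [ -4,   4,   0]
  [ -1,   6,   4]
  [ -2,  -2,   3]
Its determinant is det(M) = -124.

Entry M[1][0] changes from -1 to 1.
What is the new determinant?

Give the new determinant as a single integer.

det is linear in row 1: changing M[1][0] by delta changes det by delta * cofactor(1,0).
Cofactor C_10 = (-1)^(1+0) * minor(1,0) = -12
Entry delta = 1 - -1 = 2
Det delta = 2 * -12 = -24
New det = -124 + -24 = -148

Answer: -148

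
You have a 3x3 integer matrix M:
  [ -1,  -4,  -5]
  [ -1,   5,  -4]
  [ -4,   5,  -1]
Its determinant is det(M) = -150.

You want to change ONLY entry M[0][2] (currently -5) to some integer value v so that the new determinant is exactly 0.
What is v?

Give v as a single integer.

det is linear in entry M[0][2]: det = old_det + (v - -5) * C_02
Cofactor C_02 = 15
Want det = 0: -150 + (v - -5) * 15 = 0
  (v - -5) = 150 / 15 = 10
  v = -5 + (10) = 5

Answer: 5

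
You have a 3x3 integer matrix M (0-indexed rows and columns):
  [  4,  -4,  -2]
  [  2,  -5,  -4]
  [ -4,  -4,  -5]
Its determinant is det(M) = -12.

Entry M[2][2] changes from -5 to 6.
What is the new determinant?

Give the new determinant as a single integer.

Answer: -144

Derivation:
det is linear in row 2: changing M[2][2] by delta changes det by delta * cofactor(2,2).
Cofactor C_22 = (-1)^(2+2) * minor(2,2) = -12
Entry delta = 6 - -5 = 11
Det delta = 11 * -12 = -132
New det = -12 + -132 = -144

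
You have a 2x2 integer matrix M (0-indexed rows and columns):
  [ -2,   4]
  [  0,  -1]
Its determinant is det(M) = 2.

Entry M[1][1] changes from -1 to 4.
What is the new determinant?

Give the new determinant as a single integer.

Answer: -8

Derivation:
det is linear in row 1: changing M[1][1] by delta changes det by delta * cofactor(1,1).
Cofactor C_11 = (-1)^(1+1) * minor(1,1) = -2
Entry delta = 4 - -1 = 5
Det delta = 5 * -2 = -10
New det = 2 + -10 = -8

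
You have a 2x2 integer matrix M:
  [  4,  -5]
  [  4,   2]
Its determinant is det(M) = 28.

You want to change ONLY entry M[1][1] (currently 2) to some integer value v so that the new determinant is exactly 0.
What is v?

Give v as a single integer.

det is linear in entry M[1][1]: det = old_det + (v - 2) * C_11
Cofactor C_11 = 4
Want det = 0: 28 + (v - 2) * 4 = 0
  (v - 2) = -28 / 4 = -7
  v = 2 + (-7) = -5

Answer: -5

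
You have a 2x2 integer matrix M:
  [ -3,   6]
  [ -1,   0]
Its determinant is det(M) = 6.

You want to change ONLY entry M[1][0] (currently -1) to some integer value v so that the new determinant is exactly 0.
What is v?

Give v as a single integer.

Answer: 0

Derivation:
det is linear in entry M[1][0]: det = old_det + (v - -1) * C_10
Cofactor C_10 = -6
Want det = 0: 6 + (v - -1) * -6 = 0
  (v - -1) = -6 / -6 = 1
  v = -1 + (1) = 0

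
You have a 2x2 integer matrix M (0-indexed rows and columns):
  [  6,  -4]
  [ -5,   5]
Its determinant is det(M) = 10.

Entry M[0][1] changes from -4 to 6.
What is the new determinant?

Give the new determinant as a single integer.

det is linear in row 0: changing M[0][1] by delta changes det by delta * cofactor(0,1).
Cofactor C_01 = (-1)^(0+1) * minor(0,1) = 5
Entry delta = 6 - -4 = 10
Det delta = 10 * 5 = 50
New det = 10 + 50 = 60

Answer: 60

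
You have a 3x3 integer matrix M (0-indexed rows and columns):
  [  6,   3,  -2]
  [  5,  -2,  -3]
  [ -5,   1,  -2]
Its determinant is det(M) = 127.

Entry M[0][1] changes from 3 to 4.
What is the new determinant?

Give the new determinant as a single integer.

Answer: 152

Derivation:
det is linear in row 0: changing M[0][1] by delta changes det by delta * cofactor(0,1).
Cofactor C_01 = (-1)^(0+1) * minor(0,1) = 25
Entry delta = 4 - 3 = 1
Det delta = 1 * 25 = 25
New det = 127 + 25 = 152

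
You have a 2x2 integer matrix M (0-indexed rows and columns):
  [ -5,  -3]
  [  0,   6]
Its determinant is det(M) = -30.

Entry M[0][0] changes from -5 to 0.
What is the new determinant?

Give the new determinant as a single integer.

det is linear in row 0: changing M[0][0] by delta changes det by delta * cofactor(0,0).
Cofactor C_00 = (-1)^(0+0) * minor(0,0) = 6
Entry delta = 0 - -5 = 5
Det delta = 5 * 6 = 30
New det = -30 + 30 = 0

Answer: 0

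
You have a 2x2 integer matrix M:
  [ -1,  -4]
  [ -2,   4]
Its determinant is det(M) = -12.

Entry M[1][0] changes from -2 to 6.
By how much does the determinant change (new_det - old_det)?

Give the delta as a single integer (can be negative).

Answer: 32

Derivation:
Cofactor C_10 = 4
Entry delta = 6 - -2 = 8
Det delta = entry_delta * cofactor = 8 * 4 = 32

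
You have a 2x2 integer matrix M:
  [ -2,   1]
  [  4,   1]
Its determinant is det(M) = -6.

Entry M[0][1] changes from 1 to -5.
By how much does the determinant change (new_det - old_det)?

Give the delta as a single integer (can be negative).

Answer: 24

Derivation:
Cofactor C_01 = -4
Entry delta = -5 - 1 = -6
Det delta = entry_delta * cofactor = -6 * -4 = 24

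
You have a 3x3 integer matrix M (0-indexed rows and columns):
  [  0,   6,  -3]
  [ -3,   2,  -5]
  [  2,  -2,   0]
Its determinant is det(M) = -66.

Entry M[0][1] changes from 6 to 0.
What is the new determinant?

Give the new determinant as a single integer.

Answer: -6

Derivation:
det is linear in row 0: changing M[0][1] by delta changes det by delta * cofactor(0,1).
Cofactor C_01 = (-1)^(0+1) * minor(0,1) = -10
Entry delta = 0 - 6 = -6
Det delta = -6 * -10 = 60
New det = -66 + 60 = -6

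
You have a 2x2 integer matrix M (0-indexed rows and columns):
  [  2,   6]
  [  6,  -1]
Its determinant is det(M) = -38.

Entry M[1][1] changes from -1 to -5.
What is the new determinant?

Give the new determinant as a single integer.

Answer: -46

Derivation:
det is linear in row 1: changing M[1][1] by delta changes det by delta * cofactor(1,1).
Cofactor C_11 = (-1)^(1+1) * minor(1,1) = 2
Entry delta = -5 - -1 = -4
Det delta = -4 * 2 = -8
New det = -38 + -8 = -46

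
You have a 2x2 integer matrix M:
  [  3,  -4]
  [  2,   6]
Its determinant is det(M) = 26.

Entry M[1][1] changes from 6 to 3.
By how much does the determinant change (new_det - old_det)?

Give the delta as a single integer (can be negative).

Answer: -9

Derivation:
Cofactor C_11 = 3
Entry delta = 3 - 6 = -3
Det delta = entry_delta * cofactor = -3 * 3 = -9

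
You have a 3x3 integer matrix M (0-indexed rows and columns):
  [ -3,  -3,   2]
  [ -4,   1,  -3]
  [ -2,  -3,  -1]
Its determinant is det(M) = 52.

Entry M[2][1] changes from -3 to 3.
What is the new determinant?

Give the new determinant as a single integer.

det is linear in row 2: changing M[2][1] by delta changes det by delta * cofactor(2,1).
Cofactor C_21 = (-1)^(2+1) * minor(2,1) = -17
Entry delta = 3 - -3 = 6
Det delta = 6 * -17 = -102
New det = 52 + -102 = -50

Answer: -50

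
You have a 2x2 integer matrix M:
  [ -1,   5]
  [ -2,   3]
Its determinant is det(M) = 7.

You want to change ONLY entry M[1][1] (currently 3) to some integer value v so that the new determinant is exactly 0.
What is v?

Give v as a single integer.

det is linear in entry M[1][1]: det = old_det + (v - 3) * C_11
Cofactor C_11 = -1
Want det = 0: 7 + (v - 3) * -1 = 0
  (v - 3) = -7 / -1 = 7
  v = 3 + (7) = 10

Answer: 10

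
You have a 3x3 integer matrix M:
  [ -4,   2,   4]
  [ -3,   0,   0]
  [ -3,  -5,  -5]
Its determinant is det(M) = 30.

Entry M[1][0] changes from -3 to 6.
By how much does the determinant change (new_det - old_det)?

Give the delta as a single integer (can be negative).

Cofactor C_10 = -10
Entry delta = 6 - -3 = 9
Det delta = entry_delta * cofactor = 9 * -10 = -90

Answer: -90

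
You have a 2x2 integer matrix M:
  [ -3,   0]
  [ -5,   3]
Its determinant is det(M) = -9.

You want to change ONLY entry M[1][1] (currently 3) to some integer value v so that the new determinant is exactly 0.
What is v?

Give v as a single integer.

Answer: 0

Derivation:
det is linear in entry M[1][1]: det = old_det + (v - 3) * C_11
Cofactor C_11 = -3
Want det = 0: -9 + (v - 3) * -3 = 0
  (v - 3) = 9 / -3 = -3
  v = 3 + (-3) = 0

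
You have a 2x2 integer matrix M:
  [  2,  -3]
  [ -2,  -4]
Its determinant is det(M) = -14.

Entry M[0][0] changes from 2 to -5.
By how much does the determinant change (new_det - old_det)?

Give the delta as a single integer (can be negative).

Cofactor C_00 = -4
Entry delta = -5 - 2 = -7
Det delta = entry_delta * cofactor = -7 * -4 = 28

Answer: 28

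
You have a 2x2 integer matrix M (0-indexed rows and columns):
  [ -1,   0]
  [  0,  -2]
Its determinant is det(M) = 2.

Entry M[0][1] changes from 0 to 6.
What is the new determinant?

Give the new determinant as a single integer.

det is linear in row 0: changing M[0][1] by delta changes det by delta * cofactor(0,1).
Cofactor C_01 = (-1)^(0+1) * minor(0,1) = 0
Entry delta = 6 - 0 = 6
Det delta = 6 * 0 = 0
New det = 2 + 0 = 2

Answer: 2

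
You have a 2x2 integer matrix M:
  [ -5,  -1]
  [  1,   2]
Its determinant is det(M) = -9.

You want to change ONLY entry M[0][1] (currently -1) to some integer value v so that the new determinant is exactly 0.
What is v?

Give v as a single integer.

det is linear in entry M[0][1]: det = old_det + (v - -1) * C_01
Cofactor C_01 = -1
Want det = 0: -9 + (v - -1) * -1 = 0
  (v - -1) = 9 / -1 = -9
  v = -1 + (-9) = -10

Answer: -10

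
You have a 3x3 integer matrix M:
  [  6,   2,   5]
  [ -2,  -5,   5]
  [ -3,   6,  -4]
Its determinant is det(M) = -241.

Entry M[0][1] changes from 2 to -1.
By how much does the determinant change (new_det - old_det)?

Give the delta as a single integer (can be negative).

Answer: 69

Derivation:
Cofactor C_01 = -23
Entry delta = -1 - 2 = -3
Det delta = entry_delta * cofactor = -3 * -23 = 69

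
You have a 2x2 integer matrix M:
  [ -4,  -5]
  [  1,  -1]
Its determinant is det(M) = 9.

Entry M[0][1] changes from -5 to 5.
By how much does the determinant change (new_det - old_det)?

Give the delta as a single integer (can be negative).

Cofactor C_01 = -1
Entry delta = 5 - -5 = 10
Det delta = entry_delta * cofactor = 10 * -1 = -10

Answer: -10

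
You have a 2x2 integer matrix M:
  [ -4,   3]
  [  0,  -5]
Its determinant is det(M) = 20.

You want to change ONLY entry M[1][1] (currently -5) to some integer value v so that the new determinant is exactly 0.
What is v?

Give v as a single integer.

det is linear in entry M[1][1]: det = old_det + (v - -5) * C_11
Cofactor C_11 = -4
Want det = 0: 20 + (v - -5) * -4 = 0
  (v - -5) = -20 / -4 = 5
  v = -5 + (5) = 0

Answer: 0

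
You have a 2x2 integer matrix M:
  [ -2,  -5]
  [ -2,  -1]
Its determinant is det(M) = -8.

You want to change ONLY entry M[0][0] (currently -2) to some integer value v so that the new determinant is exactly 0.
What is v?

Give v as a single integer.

Answer: -10

Derivation:
det is linear in entry M[0][0]: det = old_det + (v - -2) * C_00
Cofactor C_00 = -1
Want det = 0: -8 + (v - -2) * -1 = 0
  (v - -2) = 8 / -1 = -8
  v = -2 + (-8) = -10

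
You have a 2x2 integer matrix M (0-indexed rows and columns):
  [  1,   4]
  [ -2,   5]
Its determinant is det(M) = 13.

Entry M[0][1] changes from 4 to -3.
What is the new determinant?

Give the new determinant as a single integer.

det is linear in row 0: changing M[0][1] by delta changes det by delta * cofactor(0,1).
Cofactor C_01 = (-1)^(0+1) * minor(0,1) = 2
Entry delta = -3 - 4 = -7
Det delta = -7 * 2 = -14
New det = 13 + -14 = -1

Answer: -1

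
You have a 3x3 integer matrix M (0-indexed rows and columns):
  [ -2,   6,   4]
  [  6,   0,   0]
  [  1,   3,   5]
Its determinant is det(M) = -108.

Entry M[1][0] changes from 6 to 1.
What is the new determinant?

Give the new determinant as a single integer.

Answer: -18

Derivation:
det is linear in row 1: changing M[1][0] by delta changes det by delta * cofactor(1,0).
Cofactor C_10 = (-1)^(1+0) * minor(1,0) = -18
Entry delta = 1 - 6 = -5
Det delta = -5 * -18 = 90
New det = -108 + 90 = -18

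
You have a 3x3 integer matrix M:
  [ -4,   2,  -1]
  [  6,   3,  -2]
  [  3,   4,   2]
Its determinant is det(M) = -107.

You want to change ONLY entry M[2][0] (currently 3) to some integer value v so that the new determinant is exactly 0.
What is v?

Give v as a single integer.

det is linear in entry M[2][0]: det = old_det + (v - 3) * C_20
Cofactor C_20 = -1
Want det = 0: -107 + (v - 3) * -1 = 0
  (v - 3) = 107 / -1 = -107
  v = 3 + (-107) = -104

Answer: -104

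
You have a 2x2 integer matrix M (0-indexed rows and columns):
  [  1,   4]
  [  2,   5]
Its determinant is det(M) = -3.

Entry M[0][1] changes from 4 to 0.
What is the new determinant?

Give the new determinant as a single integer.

det is linear in row 0: changing M[0][1] by delta changes det by delta * cofactor(0,1).
Cofactor C_01 = (-1)^(0+1) * minor(0,1) = -2
Entry delta = 0 - 4 = -4
Det delta = -4 * -2 = 8
New det = -3 + 8 = 5

Answer: 5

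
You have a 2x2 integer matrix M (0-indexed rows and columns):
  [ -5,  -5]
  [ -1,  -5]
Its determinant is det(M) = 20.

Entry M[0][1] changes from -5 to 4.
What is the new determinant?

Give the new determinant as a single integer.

det is linear in row 0: changing M[0][1] by delta changes det by delta * cofactor(0,1).
Cofactor C_01 = (-1)^(0+1) * minor(0,1) = 1
Entry delta = 4 - -5 = 9
Det delta = 9 * 1 = 9
New det = 20 + 9 = 29

Answer: 29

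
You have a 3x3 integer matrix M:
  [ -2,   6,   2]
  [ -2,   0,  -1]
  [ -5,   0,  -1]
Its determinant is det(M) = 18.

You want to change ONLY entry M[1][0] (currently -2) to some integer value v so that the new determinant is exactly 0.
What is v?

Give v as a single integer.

det is linear in entry M[1][0]: det = old_det + (v - -2) * C_10
Cofactor C_10 = 6
Want det = 0: 18 + (v - -2) * 6 = 0
  (v - -2) = -18 / 6 = -3
  v = -2 + (-3) = -5

Answer: -5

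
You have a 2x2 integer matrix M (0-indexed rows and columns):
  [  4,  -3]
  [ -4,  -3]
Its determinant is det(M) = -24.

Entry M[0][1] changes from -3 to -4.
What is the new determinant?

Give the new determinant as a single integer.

det is linear in row 0: changing M[0][1] by delta changes det by delta * cofactor(0,1).
Cofactor C_01 = (-1)^(0+1) * minor(0,1) = 4
Entry delta = -4 - -3 = -1
Det delta = -1 * 4 = -4
New det = -24 + -4 = -28

Answer: -28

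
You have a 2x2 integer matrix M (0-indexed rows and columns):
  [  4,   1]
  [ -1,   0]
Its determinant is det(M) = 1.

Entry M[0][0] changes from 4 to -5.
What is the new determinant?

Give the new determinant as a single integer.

Answer: 1

Derivation:
det is linear in row 0: changing M[0][0] by delta changes det by delta * cofactor(0,0).
Cofactor C_00 = (-1)^(0+0) * minor(0,0) = 0
Entry delta = -5 - 4 = -9
Det delta = -9 * 0 = 0
New det = 1 + 0 = 1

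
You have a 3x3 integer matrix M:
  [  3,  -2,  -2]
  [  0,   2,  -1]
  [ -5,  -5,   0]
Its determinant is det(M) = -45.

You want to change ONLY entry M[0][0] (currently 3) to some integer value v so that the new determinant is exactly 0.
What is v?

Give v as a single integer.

det is linear in entry M[0][0]: det = old_det + (v - 3) * C_00
Cofactor C_00 = -5
Want det = 0: -45 + (v - 3) * -5 = 0
  (v - 3) = 45 / -5 = -9
  v = 3 + (-9) = -6

Answer: -6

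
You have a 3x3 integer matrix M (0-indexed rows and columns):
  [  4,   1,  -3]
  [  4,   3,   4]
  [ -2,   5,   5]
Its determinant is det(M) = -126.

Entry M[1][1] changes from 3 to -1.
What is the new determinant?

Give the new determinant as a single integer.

Answer: -182

Derivation:
det is linear in row 1: changing M[1][1] by delta changes det by delta * cofactor(1,1).
Cofactor C_11 = (-1)^(1+1) * minor(1,1) = 14
Entry delta = -1 - 3 = -4
Det delta = -4 * 14 = -56
New det = -126 + -56 = -182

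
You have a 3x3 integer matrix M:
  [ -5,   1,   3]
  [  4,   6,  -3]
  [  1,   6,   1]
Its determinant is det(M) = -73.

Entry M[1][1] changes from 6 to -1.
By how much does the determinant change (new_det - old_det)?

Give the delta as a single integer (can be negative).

Cofactor C_11 = -8
Entry delta = -1 - 6 = -7
Det delta = entry_delta * cofactor = -7 * -8 = 56

Answer: 56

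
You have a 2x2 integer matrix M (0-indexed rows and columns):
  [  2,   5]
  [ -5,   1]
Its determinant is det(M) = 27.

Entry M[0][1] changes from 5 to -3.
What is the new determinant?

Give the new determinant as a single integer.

det is linear in row 0: changing M[0][1] by delta changes det by delta * cofactor(0,1).
Cofactor C_01 = (-1)^(0+1) * minor(0,1) = 5
Entry delta = -3 - 5 = -8
Det delta = -8 * 5 = -40
New det = 27 + -40 = -13

Answer: -13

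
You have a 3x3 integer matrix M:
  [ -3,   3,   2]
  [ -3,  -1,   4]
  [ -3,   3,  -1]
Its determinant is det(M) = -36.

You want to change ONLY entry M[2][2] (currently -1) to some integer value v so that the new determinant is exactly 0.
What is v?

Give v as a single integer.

det is linear in entry M[2][2]: det = old_det + (v - -1) * C_22
Cofactor C_22 = 12
Want det = 0: -36 + (v - -1) * 12 = 0
  (v - -1) = 36 / 12 = 3
  v = -1 + (3) = 2

Answer: 2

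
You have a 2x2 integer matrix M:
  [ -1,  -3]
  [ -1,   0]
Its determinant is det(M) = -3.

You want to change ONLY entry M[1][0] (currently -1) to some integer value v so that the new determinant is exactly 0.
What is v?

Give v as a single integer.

Answer: 0

Derivation:
det is linear in entry M[1][0]: det = old_det + (v - -1) * C_10
Cofactor C_10 = 3
Want det = 0: -3 + (v - -1) * 3 = 0
  (v - -1) = 3 / 3 = 1
  v = -1 + (1) = 0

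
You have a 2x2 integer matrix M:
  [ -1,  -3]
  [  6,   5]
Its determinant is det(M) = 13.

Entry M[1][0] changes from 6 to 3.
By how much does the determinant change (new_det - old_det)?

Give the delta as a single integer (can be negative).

Cofactor C_10 = 3
Entry delta = 3 - 6 = -3
Det delta = entry_delta * cofactor = -3 * 3 = -9

Answer: -9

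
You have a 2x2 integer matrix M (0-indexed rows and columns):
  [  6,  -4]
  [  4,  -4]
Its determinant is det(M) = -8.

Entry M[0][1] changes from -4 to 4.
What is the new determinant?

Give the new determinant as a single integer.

Answer: -40

Derivation:
det is linear in row 0: changing M[0][1] by delta changes det by delta * cofactor(0,1).
Cofactor C_01 = (-1)^(0+1) * minor(0,1) = -4
Entry delta = 4 - -4 = 8
Det delta = 8 * -4 = -32
New det = -8 + -32 = -40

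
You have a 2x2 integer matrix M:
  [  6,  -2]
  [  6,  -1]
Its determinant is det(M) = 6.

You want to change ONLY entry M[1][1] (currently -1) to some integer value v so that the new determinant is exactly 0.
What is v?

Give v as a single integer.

det is linear in entry M[1][1]: det = old_det + (v - -1) * C_11
Cofactor C_11 = 6
Want det = 0: 6 + (v - -1) * 6 = 0
  (v - -1) = -6 / 6 = -1
  v = -1 + (-1) = -2

Answer: -2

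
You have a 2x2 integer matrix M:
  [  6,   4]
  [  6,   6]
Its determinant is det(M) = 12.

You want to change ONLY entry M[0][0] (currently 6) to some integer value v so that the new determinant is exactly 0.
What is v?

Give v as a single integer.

det is linear in entry M[0][0]: det = old_det + (v - 6) * C_00
Cofactor C_00 = 6
Want det = 0: 12 + (v - 6) * 6 = 0
  (v - 6) = -12 / 6 = -2
  v = 6 + (-2) = 4

Answer: 4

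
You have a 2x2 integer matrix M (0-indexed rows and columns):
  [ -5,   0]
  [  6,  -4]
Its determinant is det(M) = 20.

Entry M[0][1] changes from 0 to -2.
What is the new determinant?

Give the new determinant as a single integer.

det is linear in row 0: changing M[0][1] by delta changes det by delta * cofactor(0,1).
Cofactor C_01 = (-1)^(0+1) * minor(0,1) = -6
Entry delta = -2 - 0 = -2
Det delta = -2 * -6 = 12
New det = 20 + 12 = 32

Answer: 32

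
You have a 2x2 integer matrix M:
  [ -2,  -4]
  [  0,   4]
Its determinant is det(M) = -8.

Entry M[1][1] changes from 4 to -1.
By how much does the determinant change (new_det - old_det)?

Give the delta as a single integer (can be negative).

Cofactor C_11 = -2
Entry delta = -1 - 4 = -5
Det delta = entry_delta * cofactor = -5 * -2 = 10

Answer: 10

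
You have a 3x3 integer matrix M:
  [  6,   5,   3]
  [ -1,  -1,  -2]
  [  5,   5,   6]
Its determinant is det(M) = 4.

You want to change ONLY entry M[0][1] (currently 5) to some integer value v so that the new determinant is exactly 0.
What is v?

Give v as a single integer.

Answer: 6

Derivation:
det is linear in entry M[0][1]: det = old_det + (v - 5) * C_01
Cofactor C_01 = -4
Want det = 0: 4 + (v - 5) * -4 = 0
  (v - 5) = -4 / -4 = 1
  v = 5 + (1) = 6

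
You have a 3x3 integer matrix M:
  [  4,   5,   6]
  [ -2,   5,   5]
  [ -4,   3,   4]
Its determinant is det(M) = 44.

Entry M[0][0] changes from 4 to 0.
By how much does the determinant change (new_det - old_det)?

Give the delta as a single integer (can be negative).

Answer: -20

Derivation:
Cofactor C_00 = 5
Entry delta = 0 - 4 = -4
Det delta = entry_delta * cofactor = -4 * 5 = -20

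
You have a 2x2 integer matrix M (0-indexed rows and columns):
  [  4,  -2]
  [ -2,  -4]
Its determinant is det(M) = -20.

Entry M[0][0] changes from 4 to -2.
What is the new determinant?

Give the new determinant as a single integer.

Answer: 4

Derivation:
det is linear in row 0: changing M[0][0] by delta changes det by delta * cofactor(0,0).
Cofactor C_00 = (-1)^(0+0) * minor(0,0) = -4
Entry delta = -2 - 4 = -6
Det delta = -6 * -4 = 24
New det = -20 + 24 = 4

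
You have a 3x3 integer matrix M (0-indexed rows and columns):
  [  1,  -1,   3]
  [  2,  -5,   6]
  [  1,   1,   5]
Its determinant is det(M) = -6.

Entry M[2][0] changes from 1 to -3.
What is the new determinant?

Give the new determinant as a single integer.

det is linear in row 2: changing M[2][0] by delta changes det by delta * cofactor(2,0).
Cofactor C_20 = (-1)^(2+0) * minor(2,0) = 9
Entry delta = -3 - 1 = -4
Det delta = -4 * 9 = -36
New det = -6 + -36 = -42

Answer: -42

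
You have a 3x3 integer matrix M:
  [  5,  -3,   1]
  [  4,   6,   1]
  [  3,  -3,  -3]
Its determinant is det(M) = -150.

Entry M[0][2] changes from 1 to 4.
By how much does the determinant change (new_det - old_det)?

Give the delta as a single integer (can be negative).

Cofactor C_02 = -30
Entry delta = 4 - 1 = 3
Det delta = entry_delta * cofactor = 3 * -30 = -90

Answer: -90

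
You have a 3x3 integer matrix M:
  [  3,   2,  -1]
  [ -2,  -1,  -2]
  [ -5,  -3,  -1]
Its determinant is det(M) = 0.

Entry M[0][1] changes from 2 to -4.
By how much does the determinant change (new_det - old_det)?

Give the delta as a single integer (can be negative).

Answer: -48

Derivation:
Cofactor C_01 = 8
Entry delta = -4 - 2 = -6
Det delta = entry_delta * cofactor = -6 * 8 = -48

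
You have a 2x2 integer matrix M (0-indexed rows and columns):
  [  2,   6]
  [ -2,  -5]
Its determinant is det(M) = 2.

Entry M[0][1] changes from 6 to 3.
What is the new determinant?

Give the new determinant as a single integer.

Answer: -4

Derivation:
det is linear in row 0: changing M[0][1] by delta changes det by delta * cofactor(0,1).
Cofactor C_01 = (-1)^(0+1) * minor(0,1) = 2
Entry delta = 3 - 6 = -3
Det delta = -3 * 2 = -6
New det = 2 + -6 = -4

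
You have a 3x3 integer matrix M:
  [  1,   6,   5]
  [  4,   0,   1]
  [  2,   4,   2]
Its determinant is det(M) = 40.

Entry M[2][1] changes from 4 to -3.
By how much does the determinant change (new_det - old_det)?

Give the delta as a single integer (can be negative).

Cofactor C_21 = 19
Entry delta = -3 - 4 = -7
Det delta = entry_delta * cofactor = -7 * 19 = -133

Answer: -133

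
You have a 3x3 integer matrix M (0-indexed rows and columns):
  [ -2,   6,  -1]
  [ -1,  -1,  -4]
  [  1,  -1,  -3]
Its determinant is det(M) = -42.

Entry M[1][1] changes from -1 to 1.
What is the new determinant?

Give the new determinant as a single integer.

Answer: -28

Derivation:
det is linear in row 1: changing M[1][1] by delta changes det by delta * cofactor(1,1).
Cofactor C_11 = (-1)^(1+1) * minor(1,1) = 7
Entry delta = 1 - -1 = 2
Det delta = 2 * 7 = 14
New det = -42 + 14 = -28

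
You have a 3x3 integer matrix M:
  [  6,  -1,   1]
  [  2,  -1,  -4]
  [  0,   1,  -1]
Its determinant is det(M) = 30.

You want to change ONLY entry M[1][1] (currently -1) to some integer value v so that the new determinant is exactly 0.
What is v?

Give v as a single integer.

Answer: 4

Derivation:
det is linear in entry M[1][1]: det = old_det + (v - -1) * C_11
Cofactor C_11 = -6
Want det = 0: 30 + (v - -1) * -6 = 0
  (v - -1) = -30 / -6 = 5
  v = -1 + (5) = 4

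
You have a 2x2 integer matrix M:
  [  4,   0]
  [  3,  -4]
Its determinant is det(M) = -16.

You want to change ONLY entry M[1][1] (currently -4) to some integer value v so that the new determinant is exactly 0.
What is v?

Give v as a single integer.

Answer: 0

Derivation:
det is linear in entry M[1][1]: det = old_det + (v - -4) * C_11
Cofactor C_11 = 4
Want det = 0: -16 + (v - -4) * 4 = 0
  (v - -4) = 16 / 4 = 4
  v = -4 + (4) = 0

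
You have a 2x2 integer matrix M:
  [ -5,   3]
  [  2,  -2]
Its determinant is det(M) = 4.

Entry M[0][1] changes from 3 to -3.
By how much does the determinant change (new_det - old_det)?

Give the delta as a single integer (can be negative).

Cofactor C_01 = -2
Entry delta = -3 - 3 = -6
Det delta = entry_delta * cofactor = -6 * -2 = 12

Answer: 12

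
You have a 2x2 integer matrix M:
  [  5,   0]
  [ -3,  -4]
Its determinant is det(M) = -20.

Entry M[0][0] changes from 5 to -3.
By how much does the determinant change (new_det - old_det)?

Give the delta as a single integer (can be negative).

Cofactor C_00 = -4
Entry delta = -3 - 5 = -8
Det delta = entry_delta * cofactor = -8 * -4 = 32

Answer: 32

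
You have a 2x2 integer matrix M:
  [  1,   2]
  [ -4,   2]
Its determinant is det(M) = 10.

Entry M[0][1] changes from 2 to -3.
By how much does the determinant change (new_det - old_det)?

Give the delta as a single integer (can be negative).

Answer: -20

Derivation:
Cofactor C_01 = 4
Entry delta = -3 - 2 = -5
Det delta = entry_delta * cofactor = -5 * 4 = -20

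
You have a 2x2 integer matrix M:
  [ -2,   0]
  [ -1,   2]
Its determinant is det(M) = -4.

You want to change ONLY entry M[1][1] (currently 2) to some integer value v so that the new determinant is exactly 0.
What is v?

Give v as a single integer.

det is linear in entry M[1][1]: det = old_det + (v - 2) * C_11
Cofactor C_11 = -2
Want det = 0: -4 + (v - 2) * -2 = 0
  (v - 2) = 4 / -2 = -2
  v = 2 + (-2) = 0

Answer: 0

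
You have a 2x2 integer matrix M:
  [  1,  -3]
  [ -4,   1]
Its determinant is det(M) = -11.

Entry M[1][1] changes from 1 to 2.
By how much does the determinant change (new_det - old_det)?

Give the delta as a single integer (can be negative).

Answer: 1

Derivation:
Cofactor C_11 = 1
Entry delta = 2 - 1 = 1
Det delta = entry_delta * cofactor = 1 * 1 = 1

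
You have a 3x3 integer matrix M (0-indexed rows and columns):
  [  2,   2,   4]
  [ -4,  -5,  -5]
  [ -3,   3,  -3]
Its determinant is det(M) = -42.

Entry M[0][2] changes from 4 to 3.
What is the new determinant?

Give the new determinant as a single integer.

Answer: -15

Derivation:
det is linear in row 0: changing M[0][2] by delta changes det by delta * cofactor(0,2).
Cofactor C_02 = (-1)^(0+2) * minor(0,2) = -27
Entry delta = 3 - 4 = -1
Det delta = -1 * -27 = 27
New det = -42 + 27 = -15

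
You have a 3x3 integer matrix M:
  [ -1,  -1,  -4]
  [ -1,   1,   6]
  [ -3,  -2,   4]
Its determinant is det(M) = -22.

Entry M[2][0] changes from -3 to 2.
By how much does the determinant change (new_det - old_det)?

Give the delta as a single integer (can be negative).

Answer: -10

Derivation:
Cofactor C_20 = -2
Entry delta = 2 - -3 = 5
Det delta = entry_delta * cofactor = 5 * -2 = -10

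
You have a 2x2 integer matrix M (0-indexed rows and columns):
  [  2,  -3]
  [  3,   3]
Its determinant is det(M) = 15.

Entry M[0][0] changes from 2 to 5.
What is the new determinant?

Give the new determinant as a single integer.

det is linear in row 0: changing M[0][0] by delta changes det by delta * cofactor(0,0).
Cofactor C_00 = (-1)^(0+0) * minor(0,0) = 3
Entry delta = 5 - 2 = 3
Det delta = 3 * 3 = 9
New det = 15 + 9 = 24

Answer: 24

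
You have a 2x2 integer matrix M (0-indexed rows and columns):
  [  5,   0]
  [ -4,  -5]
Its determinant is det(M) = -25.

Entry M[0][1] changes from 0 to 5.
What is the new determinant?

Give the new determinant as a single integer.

det is linear in row 0: changing M[0][1] by delta changes det by delta * cofactor(0,1).
Cofactor C_01 = (-1)^(0+1) * minor(0,1) = 4
Entry delta = 5 - 0 = 5
Det delta = 5 * 4 = 20
New det = -25 + 20 = -5

Answer: -5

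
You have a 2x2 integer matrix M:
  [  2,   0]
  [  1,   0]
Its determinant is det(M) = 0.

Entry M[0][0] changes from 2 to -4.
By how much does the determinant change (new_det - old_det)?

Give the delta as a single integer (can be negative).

Answer: 0

Derivation:
Cofactor C_00 = 0
Entry delta = -4 - 2 = -6
Det delta = entry_delta * cofactor = -6 * 0 = 0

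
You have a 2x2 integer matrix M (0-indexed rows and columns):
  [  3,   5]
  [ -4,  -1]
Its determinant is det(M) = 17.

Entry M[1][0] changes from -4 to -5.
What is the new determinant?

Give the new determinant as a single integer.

det is linear in row 1: changing M[1][0] by delta changes det by delta * cofactor(1,0).
Cofactor C_10 = (-1)^(1+0) * minor(1,0) = -5
Entry delta = -5 - -4 = -1
Det delta = -1 * -5 = 5
New det = 17 + 5 = 22

Answer: 22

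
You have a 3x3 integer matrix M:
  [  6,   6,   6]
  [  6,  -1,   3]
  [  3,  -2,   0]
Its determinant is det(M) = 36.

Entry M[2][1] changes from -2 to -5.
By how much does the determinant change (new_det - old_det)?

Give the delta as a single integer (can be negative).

Answer: -54

Derivation:
Cofactor C_21 = 18
Entry delta = -5 - -2 = -3
Det delta = entry_delta * cofactor = -3 * 18 = -54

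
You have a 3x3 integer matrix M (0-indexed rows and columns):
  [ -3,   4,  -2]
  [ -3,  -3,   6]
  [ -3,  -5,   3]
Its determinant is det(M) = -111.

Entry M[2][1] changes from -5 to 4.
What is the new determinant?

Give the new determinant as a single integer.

Answer: 105

Derivation:
det is linear in row 2: changing M[2][1] by delta changes det by delta * cofactor(2,1).
Cofactor C_21 = (-1)^(2+1) * minor(2,1) = 24
Entry delta = 4 - -5 = 9
Det delta = 9 * 24 = 216
New det = -111 + 216 = 105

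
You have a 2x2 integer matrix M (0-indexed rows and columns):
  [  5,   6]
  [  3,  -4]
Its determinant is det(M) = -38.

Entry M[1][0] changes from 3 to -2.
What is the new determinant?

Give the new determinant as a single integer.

Answer: -8

Derivation:
det is linear in row 1: changing M[1][0] by delta changes det by delta * cofactor(1,0).
Cofactor C_10 = (-1)^(1+0) * minor(1,0) = -6
Entry delta = -2 - 3 = -5
Det delta = -5 * -6 = 30
New det = -38 + 30 = -8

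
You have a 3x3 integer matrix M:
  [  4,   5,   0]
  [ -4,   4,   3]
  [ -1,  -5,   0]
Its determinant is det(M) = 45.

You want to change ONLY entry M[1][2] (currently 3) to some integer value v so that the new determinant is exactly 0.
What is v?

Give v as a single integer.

Answer: 0

Derivation:
det is linear in entry M[1][2]: det = old_det + (v - 3) * C_12
Cofactor C_12 = 15
Want det = 0: 45 + (v - 3) * 15 = 0
  (v - 3) = -45 / 15 = -3
  v = 3 + (-3) = 0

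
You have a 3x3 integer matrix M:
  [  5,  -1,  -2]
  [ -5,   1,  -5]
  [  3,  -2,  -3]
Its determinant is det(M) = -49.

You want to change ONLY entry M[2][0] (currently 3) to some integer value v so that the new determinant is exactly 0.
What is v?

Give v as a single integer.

Answer: 10

Derivation:
det is linear in entry M[2][0]: det = old_det + (v - 3) * C_20
Cofactor C_20 = 7
Want det = 0: -49 + (v - 3) * 7 = 0
  (v - 3) = 49 / 7 = 7
  v = 3 + (7) = 10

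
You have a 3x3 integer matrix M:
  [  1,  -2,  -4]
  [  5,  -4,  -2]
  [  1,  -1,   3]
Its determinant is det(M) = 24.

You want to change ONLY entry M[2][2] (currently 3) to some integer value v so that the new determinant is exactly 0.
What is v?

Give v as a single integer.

Answer: -1

Derivation:
det is linear in entry M[2][2]: det = old_det + (v - 3) * C_22
Cofactor C_22 = 6
Want det = 0: 24 + (v - 3) * 6 = 0
  (v - 3) = -24 / 6 = -4
  v = 3 + (-4) = -1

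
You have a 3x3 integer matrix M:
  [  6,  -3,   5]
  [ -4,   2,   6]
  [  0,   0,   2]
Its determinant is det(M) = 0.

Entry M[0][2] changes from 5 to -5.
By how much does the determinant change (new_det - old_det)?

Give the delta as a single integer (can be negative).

Answer: 0

Derivation:
Cofactor C_02 = 0
Entry delta = -5 - 5 = -10
Det delta = entry_delta * cofactor = -10 * 0 = 0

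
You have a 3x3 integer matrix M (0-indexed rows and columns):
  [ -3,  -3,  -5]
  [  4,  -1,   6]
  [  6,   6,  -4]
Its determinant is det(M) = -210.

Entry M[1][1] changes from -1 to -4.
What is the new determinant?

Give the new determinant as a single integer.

det is linear in row 1: changing M[1][1] by delta changes det by delta * cofactor(1,1).
Cofactor C_11 = (-1)^(1+1) * minor(1,1) = 42
Entry delta = -4 - -1 = -3
Det delta = -3 * 42 = -126
New det = -210 + -126 = -336

Answer: -336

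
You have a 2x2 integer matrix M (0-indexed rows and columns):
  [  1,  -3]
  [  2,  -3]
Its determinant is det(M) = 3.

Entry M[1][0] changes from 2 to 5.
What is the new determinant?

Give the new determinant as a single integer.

Answer: 12

Derivation:
det is linear in row 1: changing M[1][0] by delta changes det by delta * cofactor(1,0).
Cofactor C_10 = (-1)^(1+0) * minor(1,0) = 3
Entry delta = 5 - 2 = 3
Det delta = 3 * 3 = 9
New det = 3 + 9 = 12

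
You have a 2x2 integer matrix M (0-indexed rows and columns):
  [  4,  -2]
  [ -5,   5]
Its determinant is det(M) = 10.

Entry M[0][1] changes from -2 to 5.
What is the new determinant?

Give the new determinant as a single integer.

det is linear in row 0: changing M[0][1] by delta changes det by delta * cofactor(0,1).
Cofactor C_01 = (-1)^(0+1) * minor(0,1) = 5
Entry delta = 5 - -2 = 7
Det delta = 7 * 5 = 35
New det = 10 + 35 = 45

Answer: 45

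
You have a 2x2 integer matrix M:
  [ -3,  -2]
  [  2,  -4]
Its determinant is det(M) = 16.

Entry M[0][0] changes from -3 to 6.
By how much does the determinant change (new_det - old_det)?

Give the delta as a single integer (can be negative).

Cofactor C_00 = -4
Entry delta = 6 - -3 = 9
Det delta = entry_delta * cofactor = 9 * -4 = -36

Answer: -36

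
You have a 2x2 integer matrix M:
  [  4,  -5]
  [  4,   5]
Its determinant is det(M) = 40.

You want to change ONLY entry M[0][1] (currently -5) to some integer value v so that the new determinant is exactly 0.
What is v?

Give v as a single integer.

Answer: 5

Derivation:
det is linear in entry M[0][1]: det = old_det + (v - -5) * C_01
Cofactor C_01 = -4
Want det = 0: 40 + (v - -5) * -4 = 0
  (v - -5) = -40 / -4 = 10
  v = -5 + (10) = 5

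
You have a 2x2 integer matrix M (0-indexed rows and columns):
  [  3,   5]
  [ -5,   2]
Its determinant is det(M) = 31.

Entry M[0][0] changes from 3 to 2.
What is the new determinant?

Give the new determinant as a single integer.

det is linear in row 0: changing M[0][0] by delta changes det by delta * cofactor(0,0).
Cofactor C_00 = (-1)^(0+0) * minor(0,0) = 2
Entry delta = 2 - 3 = -1
Det delta = -1 * 2 = -2
New det = 31 + -2 = 29

Answer: 29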